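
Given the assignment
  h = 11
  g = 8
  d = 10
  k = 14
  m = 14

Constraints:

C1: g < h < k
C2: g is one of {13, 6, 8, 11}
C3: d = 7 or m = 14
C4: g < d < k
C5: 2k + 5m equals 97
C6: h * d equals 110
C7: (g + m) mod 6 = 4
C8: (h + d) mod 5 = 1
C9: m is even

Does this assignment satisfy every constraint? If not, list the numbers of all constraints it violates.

C1: values 8 < 11 < 14  true
C2: g = 8 is in {13, 6, 8, 11}  true
C3: d = 10 ≠ 7, but m = 14 = 14 (second disjunct)  true
C4: values 8 < 10 < 14  true
C5: 2k + 5m = 2(14) + 5(14) = 98, not 97  false
C6: h * d = 11 * 10 = 110  true
C7: g + m = 22; 22 mod 6 = 4  true
C8: h + d = 21; 21 mod 5 = 1  true
C9: m = 14 is even  true

Violated: 5.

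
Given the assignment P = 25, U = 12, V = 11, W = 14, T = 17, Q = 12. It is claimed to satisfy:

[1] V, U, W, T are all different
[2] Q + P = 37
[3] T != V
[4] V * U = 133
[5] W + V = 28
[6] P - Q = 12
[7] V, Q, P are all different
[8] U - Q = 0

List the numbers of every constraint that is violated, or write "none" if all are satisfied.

[1] values 11, 12, 14, 17 are pairwise distinct — OK.
[2] Q + P = 12 + 25 = 37 — OK.
[3] T = 17, V = 11; distinct — OK.
[4] V * U = 11 * 12 = 132, not 133 — violated.
[5] W + V = 14 + 11 = 25, not 28 — violated.
[6] P - Q = 25 - 12 = 13, not 12 — violated.
[7] values 11, 12, 25 are pairwise distinct — OK.
[8] U - Q = 12 - 12 = 0 — OK.

No — constraints 4, 5, 6 are not satisfied.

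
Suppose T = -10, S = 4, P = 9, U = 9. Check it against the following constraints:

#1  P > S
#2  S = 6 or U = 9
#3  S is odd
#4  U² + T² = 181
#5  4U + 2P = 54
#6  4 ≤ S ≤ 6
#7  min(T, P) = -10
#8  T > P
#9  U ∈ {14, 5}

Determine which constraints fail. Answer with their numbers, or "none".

No — constraints 3, 8, and 9 are not satisfied.

#1 P = 9, S = 4; 9 > 4  ✓
#2 S = 4 ≠ 6, but U = 9 = 9 (second disjunct)  ✓
#3 S = 4 is even  ✗
#4 U² + T² = 9² + (-10)² = 81 + 100 = 181  ✓
#5 4U + 2P = 4(9) + 2(9) = 54  ✓
#6 S = 4 lies in [4, 6]  ✓
#7 min(-10, 9) = -10  ✓
#8 T = -10, P = 9; -10 ≤ 9 (want >)  ✗
#9 U = 9 is not in {14, 5}  ✗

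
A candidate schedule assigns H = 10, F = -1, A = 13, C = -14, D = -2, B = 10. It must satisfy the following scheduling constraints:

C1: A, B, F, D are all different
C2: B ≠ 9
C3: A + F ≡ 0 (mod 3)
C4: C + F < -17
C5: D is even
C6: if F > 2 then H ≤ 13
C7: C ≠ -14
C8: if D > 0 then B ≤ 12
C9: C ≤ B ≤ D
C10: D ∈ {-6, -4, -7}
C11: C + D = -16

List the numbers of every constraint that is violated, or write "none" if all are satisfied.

C1: values 13, 10, -1, -2 are pairwise distinct  true
C2: B = 10, and 10 ≠ 9  true
C3: A + F = 12; 12 mod 3 = 0  true
C4: C + F = -14 + (-1) = -15; -15 ≥ -17, bound -17 not met  false
C5: D = -2 is even  true
C6: F = -1, not > 2; antecedent false, conditional vacuously true  true
C7: C = -14, but -14 is required to differ  false
C8: D = -2, not > 0; antecedent false, conditional vacuously true  true
C9: values -14, 10, -2; B = 10 is not ≤ D = -2  false
C10: D = -2 is not in {-6, -4, -7}  false
C11: C + D = -14 + (-2) = -16  true

No — constraints 4, 7, 9, 10 are not satisfied.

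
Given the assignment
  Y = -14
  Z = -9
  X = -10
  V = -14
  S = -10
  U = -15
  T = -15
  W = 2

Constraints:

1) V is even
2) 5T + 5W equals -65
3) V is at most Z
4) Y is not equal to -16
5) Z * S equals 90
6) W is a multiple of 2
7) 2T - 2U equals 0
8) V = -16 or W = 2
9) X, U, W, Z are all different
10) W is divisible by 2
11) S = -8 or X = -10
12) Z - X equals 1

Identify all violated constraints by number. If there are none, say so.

1) V = -14 is even — holds.
2) 5T + 5W = 5(-15) + 5(2) = -65 — holds.
3) V = -14, Z = -9; -14 ≤ -9 — holds.
4) Y = -14, and -14 ≠ -16 — holds.
5) Z * S = -9 * (-10) = 90 — holds.
6) 2 / 2 = 1, so 2 divides 2 — holds.
7) 2T - 2U = 2(-15) - 2(-15) = 0 — holds.
8) V = -14 ≠ -16, but W = 2 = 2 (second disjunct) — holds.
9) values -10, -15, 2, -9 are pairwise distinct — holds.
10) 2 / 2 = 1, so 2 divides 2 — holds.
11) S = -10 ≠ -8, but X = -10 = -10 (second disjunct) — holds.
12) Z - X = -9 - (-10) = 1 — holds.

Yes — all constraints hold.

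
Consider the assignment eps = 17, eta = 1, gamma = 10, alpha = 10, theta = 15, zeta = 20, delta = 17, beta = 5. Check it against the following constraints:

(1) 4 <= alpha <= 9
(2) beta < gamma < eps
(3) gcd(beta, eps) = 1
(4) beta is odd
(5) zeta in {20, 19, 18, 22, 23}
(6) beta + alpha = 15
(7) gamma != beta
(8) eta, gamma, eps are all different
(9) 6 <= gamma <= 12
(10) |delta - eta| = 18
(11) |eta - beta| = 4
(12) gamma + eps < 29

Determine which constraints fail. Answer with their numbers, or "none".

No — constraints 1, 10 are not satisfied.

(1) alpha = 10 is outside [4, 9]  ✘
(2) values 5 < 10 < 17  ✔
(3) gcd(5, 17) = 1  ✔
(4) beta = 5 is odd  ✔
(5) zeta = 20 is in {20, 19, 18, 22, 23}  ✔
(6) beta + alpha = 5 + 10 = 15  ✔
(7) gamma = 10, beta = 5; distinct  ✔
(8) values 1, 10, 17 are pairwise distinct  ✔
(9) gamma = 10 lies in [6, 12]  ✔
(10) |17 - 1| = 16, not 18  ✘
(11) |1 - 5| = 4  ✔
(12) gamma + eps = 10 + 17 = 27; 27 < 29  ✔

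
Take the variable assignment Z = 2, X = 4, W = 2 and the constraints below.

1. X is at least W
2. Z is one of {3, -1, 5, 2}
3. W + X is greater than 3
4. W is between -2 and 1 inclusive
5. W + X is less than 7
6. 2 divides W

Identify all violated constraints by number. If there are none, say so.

1. X = 4, W = 2; 4 ≥ 2 — OK.
2. Z = 2 is in {3, -1, 5, 2} — OK.
3. W + X = 2 + 4 = 6; 6 > 3 — OK.
4. W = 2 is outside [-2, 1] — violated.
5. W + X = 2 + 4 = 6; 6 < 7 — OK.
6. 2 / 2 = 1, so 2 divides 2 — OK.

Violated: 4.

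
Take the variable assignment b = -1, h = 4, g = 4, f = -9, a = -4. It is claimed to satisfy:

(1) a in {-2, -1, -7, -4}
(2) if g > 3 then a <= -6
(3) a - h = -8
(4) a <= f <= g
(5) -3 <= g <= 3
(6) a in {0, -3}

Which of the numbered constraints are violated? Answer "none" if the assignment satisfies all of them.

Constraints 2, 4, 5, 6 are violated.

(1) a = -4 is in {-2, -1, -7, -4} — OK.
(2) g = 4 > 3, so we need a ≤ -6; but a = -4 > -6 — violated.
(3) a - h = -4 - 4 = -8 — OK.
(4) values -4, -9, 4; a = -4 is not <= f = -9 — violated.
(5) g = 4 is outside [-3, 3] — violated.
(6) a = -4 is not in {0, -3} — violated.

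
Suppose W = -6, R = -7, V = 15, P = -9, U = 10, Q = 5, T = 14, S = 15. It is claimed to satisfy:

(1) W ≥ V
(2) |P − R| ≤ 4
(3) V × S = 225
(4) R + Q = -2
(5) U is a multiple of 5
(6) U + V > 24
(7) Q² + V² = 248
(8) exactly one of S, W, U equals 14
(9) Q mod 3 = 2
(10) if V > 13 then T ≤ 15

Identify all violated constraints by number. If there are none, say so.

Violated: 1, 7, 8.

(1) W = -6, V = 15; -6 < 15 (want ≥)  ✘
(2) |-9 − (-7)| = 2; 2 ≤ 4  ✔
(3) V × S = 15 × 15 = 225  ✔
(4) R + Q = -7 + 5 = -2  ✔
(5) 10 / 5 = 2, so 5 divides 10  ✔
(6) U + V = 10 + 15 = 25; 25 > 24  ✔
(7) Q² + V² = 5² + 15² = 25 + 225 = 250, not 248  ✘
(8) S=15, W=-6, U=10; 0 of them equal 14, not exactly one  ✘
(9) 5 mod 3 = 2  ✔
(10) V = 15 > 13, so we need T ≤ 15; T = 14 ≤ 15  ✔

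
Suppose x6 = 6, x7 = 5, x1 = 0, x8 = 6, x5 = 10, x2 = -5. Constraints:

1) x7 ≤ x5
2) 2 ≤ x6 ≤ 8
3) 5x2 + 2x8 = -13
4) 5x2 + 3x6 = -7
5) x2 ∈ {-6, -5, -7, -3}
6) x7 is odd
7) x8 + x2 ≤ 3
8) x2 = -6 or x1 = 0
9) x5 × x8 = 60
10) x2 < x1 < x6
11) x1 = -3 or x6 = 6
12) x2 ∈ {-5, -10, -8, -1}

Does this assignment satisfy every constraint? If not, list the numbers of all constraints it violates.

Yes — all constraints hold.

1) x7 = 5, x5 = 10; 5 ≤ 10 — holds.
2) x6 = 6 lies in [2, 8] — holds.
3) 5x2 + 2x8 = 5(-5) + 2(6) = -13 — holds.
4) 5x2 + 3x6 = 5(-5) + 3(6) = -7 — holds.
5) x2 = -5 is in {-6, -5, -7, -3} — holds.
6) x7 = 5 is odd — holds.
7) x8 + x2 = 6 + (-5) = 1; 1 ≤ 3 — holds.
8) x2 = -5 ≠ -6, but x1 = 0 = 0 (second disjunct) — holds.
9) x5 × x8 = 10 × 6 = 60 — holds.
10) values -5 < 0 < 6 — holds.
11) x1 = 0 ≠ -3, but x6 = 6 = 6 (second disjunct) — holds.
12) x2 = -5 is in {-5, -10, -8, -1} — holds.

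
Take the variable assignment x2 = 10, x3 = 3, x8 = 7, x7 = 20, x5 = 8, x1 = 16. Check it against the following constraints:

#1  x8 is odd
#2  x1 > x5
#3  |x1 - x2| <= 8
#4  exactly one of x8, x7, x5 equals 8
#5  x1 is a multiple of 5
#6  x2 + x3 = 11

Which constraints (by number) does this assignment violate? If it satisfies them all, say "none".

Constraints 5, 6 are violated.

#1 x8 = 7 is odd — holds.
#2 x1 = 16, x5 = 8; 16 > 8 — holds.
#3 |16 - 10| = 6; 6 ≤ 8 — holds.
#4 x8=7, x7=20, x5=8; 1 of them equals 8 — holds.
#5 16 = 5*3 + 1, so 5 does not divide 16 — fails.
#6 x2 + x3 = 10 + 3 = 13, not 11 — fails.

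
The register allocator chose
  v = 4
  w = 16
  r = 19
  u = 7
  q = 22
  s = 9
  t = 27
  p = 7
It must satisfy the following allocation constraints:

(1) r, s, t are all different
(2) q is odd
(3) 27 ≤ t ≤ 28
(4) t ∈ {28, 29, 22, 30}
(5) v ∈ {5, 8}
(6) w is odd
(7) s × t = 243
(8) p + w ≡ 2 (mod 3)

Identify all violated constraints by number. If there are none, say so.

Constraints 2, 4, 5, and 6 do not hold.

(1) values 19, 9, 27 are pairwise distinct — OK.
(2) q = 22 is even — violated.
(3) t = 27 lies in [27, 28] — OK.
(4) t = 27 is not in {28, 29, 22, 30} — violated.
(5) v = 4 is not in {5, 8} — violated.
(6) w = 16 is even — violated.
(7) s × t = 9 × 27 = 243 — OK.
(8) p + w = 23; 23 mod 3 = 2 — OK.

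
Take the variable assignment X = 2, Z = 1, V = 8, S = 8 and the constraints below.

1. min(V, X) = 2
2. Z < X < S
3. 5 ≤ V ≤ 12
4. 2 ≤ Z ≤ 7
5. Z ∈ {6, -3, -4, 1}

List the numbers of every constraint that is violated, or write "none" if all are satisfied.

1. min(8, 2) = 2  OK
2. values 1 < 2 < 8  OK
3. V = 8 lies in [5, 12]  OK
4. Z = 1 is outside [2, 7]  FAIL
5. Z = 1 is in {6, -3, -4, 1}  OK

Violated: 4.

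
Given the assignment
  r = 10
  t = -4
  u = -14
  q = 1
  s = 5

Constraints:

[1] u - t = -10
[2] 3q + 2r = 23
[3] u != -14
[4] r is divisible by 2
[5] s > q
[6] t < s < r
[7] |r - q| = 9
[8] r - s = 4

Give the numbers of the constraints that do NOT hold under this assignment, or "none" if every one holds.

[1] u - t = -14 - (-4) = -10 — holds.
[2] 3q + 2r = 3(1) + 2(10) = 23 — holds.
[3] u = -14, but -14 is required to differ — fails.
[4] 10 / 2 = 5, so 2 divides 10 — holds.
[5] s = 5, q = 1; 5 > 1 — holds.
[6] values -4 < 5 < 10 — holds.
[7] |10 - 1| = 9 — holds.
[8] r - s = 10 - 5 = 5, not 4 — fails.

Constraints 3, 8 are violated.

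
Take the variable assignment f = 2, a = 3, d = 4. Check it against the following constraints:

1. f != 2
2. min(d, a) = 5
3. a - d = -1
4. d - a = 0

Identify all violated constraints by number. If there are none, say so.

1. f = 2, but 2 is required to differ — violated.
2. min(4, 3) = 3, not 5 — violated.
3. a - d = 3 - 4 = -1 — OK.
4. d - a = 4 - 3 = 1, not 0 — violated.

Constraints 1, 2, and 4 are violated.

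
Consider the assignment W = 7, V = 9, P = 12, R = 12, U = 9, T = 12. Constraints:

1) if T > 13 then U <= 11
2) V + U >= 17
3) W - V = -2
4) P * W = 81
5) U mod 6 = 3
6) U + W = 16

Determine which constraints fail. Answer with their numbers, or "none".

1) T = 12, not > 13; antecedent false, conditional vacuously true  ✔
2) V + U = 9 + 9 = 18; 18 ≥ 17  ✔
3) W - V = 7 - 9 = -2  ✔
4) P * W = 12 * 7 = 84, not 81  ✘
5) 9 mod 6 = 3  ✔
6) U + W = 9 + 7 = 16  ✔

The assignment fails constraint 4.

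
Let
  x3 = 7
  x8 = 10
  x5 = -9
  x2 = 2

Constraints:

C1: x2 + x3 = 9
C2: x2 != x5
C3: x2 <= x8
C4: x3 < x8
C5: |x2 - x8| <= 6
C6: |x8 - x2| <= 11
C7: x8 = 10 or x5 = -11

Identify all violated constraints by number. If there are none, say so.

C1: x2 + x3 = 2 + 7 = 9  true
C2: x2 = 2, x5 = -9; distinct  true
C3: x2 = 2, x8 = 10; 2 ≤ 10  true
C4: x3 = 7, x8 = 10; 7 < 10  true
C5: |2 - 10| = 8; 8 > 6, exceeds bound 6  false
C6: |10 - 2| = 8; 8 ≤ 11  true
C7: x8 = 10 = 10 (first disjunct)  true

The assignment fails constraint 5.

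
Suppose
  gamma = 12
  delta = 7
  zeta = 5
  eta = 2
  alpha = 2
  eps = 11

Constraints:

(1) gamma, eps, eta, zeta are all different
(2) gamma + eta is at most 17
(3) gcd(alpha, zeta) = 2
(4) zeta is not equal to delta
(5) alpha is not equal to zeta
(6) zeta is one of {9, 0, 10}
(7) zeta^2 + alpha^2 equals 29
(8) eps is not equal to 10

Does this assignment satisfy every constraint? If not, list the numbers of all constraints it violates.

Constraints 3 and 6 do not hold.

(1) values 12, 11, 2, 5 are pairwise distinct  holds
(2) gamma + eta = 12 + 2 = 14; 14 ≤ 17  holds
(3) gcd(2, 5) = 1, not 2  fails
(4) zeta = 5, delta = 7; distinct  holds
(5) alpha = 2, zeta = 5; distinct  holds
(6) zeta = 5 is not in {9, 0, 10}  fails
(7) zeta^2 + alpha^2 = 5^2 + 2^2 = 25 + 4 = 29  holds
(8) eps = 11, and 11 ≠ 10  holds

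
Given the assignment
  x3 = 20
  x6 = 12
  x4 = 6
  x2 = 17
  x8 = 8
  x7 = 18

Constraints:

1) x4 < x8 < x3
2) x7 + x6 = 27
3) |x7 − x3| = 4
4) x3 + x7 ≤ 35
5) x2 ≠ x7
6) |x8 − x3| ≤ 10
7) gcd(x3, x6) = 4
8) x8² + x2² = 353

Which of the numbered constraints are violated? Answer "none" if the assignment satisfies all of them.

1) values 6 < 8 < 20  holds
2) x7 + x6 = 18 + 12 = 30, not 27  fails
3) |18 − 20| = 2, not 4  fails
4) x3 + x7 = 20 + 18 = 38; 38 > 35, bound 35 not met  fails
5) x2 = 17, x7 = 18; distinct  holds
6) |8 − 20| = 12; 12 > 10, exceeds bound 10  fails
7) gcd(20, 12) = 4  holds
8) x8² + x2² = 8² + 17² = 64 + 289 = 353  holds

Constraints 2, 3, 4, 6 are violated.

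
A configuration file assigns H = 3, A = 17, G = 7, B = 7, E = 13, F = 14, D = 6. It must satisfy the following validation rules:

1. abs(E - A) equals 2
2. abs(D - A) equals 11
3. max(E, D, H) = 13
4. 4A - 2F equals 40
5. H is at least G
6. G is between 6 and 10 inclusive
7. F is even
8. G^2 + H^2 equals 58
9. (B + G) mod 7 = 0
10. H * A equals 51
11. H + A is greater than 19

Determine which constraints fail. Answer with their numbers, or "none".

1. abs(13 - 17) = 4, not 2  ✘
2. abs(6 - 17) = 11  ✔
3. max(13, 6, 3) = 13  ✔
4. 4A - 2F = 4(17) - 2(14) = 40  ✔
5. H = 3, G = 7; 3 < 7 (want ≥)  ✘
6. G = 7 lies in [6, 10]  ✔
7. F = 14 is even  ✔
8. G^2 + H^2 = 7^2 + 3^2 = 49 + 9 = 58  ✔
9. B + G = 14; 14 mod 7 = 0  ✔
10. H * A = 3 * 17 = 51  ✔
11. H + A = 3 + 17 = 20; 20 > 19  ✔

The assignment fails constraints 1 and 5.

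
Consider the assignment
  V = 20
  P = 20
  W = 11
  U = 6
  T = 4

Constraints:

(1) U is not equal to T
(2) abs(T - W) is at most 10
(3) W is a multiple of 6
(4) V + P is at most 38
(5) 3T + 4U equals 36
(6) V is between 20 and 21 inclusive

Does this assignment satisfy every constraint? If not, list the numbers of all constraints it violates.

(1) U = 6, T = 4; distinct — satisfied.
(2) abs(4 - 11) = 7; 7 ≤ 10 — satisfied.
(3) 11 = 6*1 + 5, so 6 does not divide 11 — violated.
(4) V + P = 20 + 20 = 40; 40 > 38, bound 38 not met — violated.
(5) 3T + 4U = 3(4) + 4(6) = 36 — satisfied.
(6) V = 20 lies in [20, 21] — satisfied.

Constraints 3, 4 do not hold.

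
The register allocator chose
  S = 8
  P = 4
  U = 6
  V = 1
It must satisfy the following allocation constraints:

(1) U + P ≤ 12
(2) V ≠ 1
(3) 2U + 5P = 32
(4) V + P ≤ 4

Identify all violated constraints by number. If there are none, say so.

(1) U + P = 6 + 4 = 10; 10 ≤ 12  yes
(2) V = 1, but 1 is required to differ  no
(3) 2U + 5P = 2(6) + 5(4) = 32  yes
(4) V + P = 1 + 4 = 5; 5 > 4, bound 4 not met  no

Violated: 2, 4.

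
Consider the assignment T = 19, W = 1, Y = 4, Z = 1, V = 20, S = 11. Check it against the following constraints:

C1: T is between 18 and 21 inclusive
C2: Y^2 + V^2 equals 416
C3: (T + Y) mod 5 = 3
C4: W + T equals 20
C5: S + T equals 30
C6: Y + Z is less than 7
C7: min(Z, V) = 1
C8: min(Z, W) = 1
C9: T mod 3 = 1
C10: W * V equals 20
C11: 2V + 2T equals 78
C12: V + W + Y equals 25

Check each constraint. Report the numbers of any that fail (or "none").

C1: T = 19 lies in [18, 21]  true
C2: Y^2 + V^2 = 4^2 + 20^2 = 16 + 400 = 416  true
C3: T + Y = 23; 23 mod 5 = 3  true
C4: W + T = 1 + 19 = 20  true
C5: S + T = 11 + 19 = 30  true
C6: Y + Z = 4 + 1 = 5; 5 < 7  true
C7: min(1, 20) = 1  true
C8: min(1, 1) = 1  true
C9: 19 mod 3 = 1  true
C10: W * V = 1 * 20 = 20  true
C11: 2V + 2T = 2(20) + 2(19) = 78  true
C12: V + W + Y = 20 + 1 + 4 = 25  true

No violations.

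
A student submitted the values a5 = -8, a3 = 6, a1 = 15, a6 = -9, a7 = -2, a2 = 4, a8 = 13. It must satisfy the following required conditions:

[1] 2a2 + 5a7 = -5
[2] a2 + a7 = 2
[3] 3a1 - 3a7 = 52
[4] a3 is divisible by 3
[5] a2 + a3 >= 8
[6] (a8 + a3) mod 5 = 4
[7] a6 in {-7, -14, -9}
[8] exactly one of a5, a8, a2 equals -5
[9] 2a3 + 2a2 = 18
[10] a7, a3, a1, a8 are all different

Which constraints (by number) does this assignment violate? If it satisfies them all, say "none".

[1] 2a2 + 5a7 = 2(4) + 5(-2) = -2, not -5 — violated.
[2] a2 + a7 = 4 + (-2) = 2 — satisfied.
[3] 3a1 - 3a7 = 3(15) - 3(-2) = 51, not 52 — violated.
[4] 6 / 3 = 2, so 3 divides 6 — satisfied.
[5] a2 + a3 = 4 + 6 = 10; 10 ≥ 8 — satisfied.
[6] a8 + a3 = 19; 19 mod 5 = 4 — satisfied.
[7] a6 = -9 is in {-7, -14, -9} — satisfied.
[8] a5=-8, a8=13, a2=4; 0 of them equal -5, not exactly one — violated.
[9] 2a3 + 2a2 = 2(6) + 2(4) = 20, not 18 — violated.
[10] values -2, 6, 15, 13 are pairwise distinct — satisfied.

Constraints 1, 3, 8, 9 are violated.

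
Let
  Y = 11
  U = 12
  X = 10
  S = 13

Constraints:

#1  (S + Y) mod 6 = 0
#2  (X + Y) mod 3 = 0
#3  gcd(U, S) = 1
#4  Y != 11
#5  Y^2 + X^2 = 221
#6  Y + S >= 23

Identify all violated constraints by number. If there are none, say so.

No — constraint 4 is not satisfied.

#1 S + Y = 24; 24 mod 6 = 0 — satisfied.
#2 X + Y = 21; 21 mod 3 = 0 — satisfied.
#3 gcd(12, 13) = 1 — satisfied.
#4 Y = 11, but 11 is required to differ — violated.
#5 Y^2 + X^2 = 11^2 + 10^2 = 121 + 100 = 221 — satisfied.
#6 Y + S = 11 + 13 = 24; 24 ≥ 23 — satisfied.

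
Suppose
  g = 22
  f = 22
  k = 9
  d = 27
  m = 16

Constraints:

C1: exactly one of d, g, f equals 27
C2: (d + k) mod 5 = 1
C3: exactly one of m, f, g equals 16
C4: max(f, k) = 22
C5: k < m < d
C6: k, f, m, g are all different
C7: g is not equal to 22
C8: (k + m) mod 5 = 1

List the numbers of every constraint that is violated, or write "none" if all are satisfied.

The assignment fails constraints 6, 7, and 8.

C1: d=27, g=22, f=22; 1 of them equals 27 — satisfied.
C2: d + k = 36; 36 mod 5 = 1 — satisfied.
C3: m=16, f=22, g=22; 1 of them equals 16 — satisfied.
C4: max(22, 9) = 22 — satisfied.
C5: values 9 < 16 < 27 — satisfied.
C6: f = g = 22, not all different — violated.
C7: g = 22, but 22 is required to differ — violated.
C8: k + m = 25; 25 mod 5 = 0, not 1 — violated.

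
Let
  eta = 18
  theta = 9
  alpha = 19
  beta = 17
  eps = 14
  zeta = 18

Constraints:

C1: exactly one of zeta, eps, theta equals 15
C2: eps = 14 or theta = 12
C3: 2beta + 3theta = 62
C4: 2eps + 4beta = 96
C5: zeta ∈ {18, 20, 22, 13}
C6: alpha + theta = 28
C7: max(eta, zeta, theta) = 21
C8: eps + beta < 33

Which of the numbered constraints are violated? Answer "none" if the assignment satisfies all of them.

The assignment fails constraints 1, 3, 7.

C1: zeta=18, eps=14, theta=9; 0 of them equal 15, not exactly one — violated.
C2: eps = 14 = 14 (first disjunct) — OK.
C3: 2beta + 3theta = 2(17) + 3(9) = 61, not 62 — violated.
C4: 2eps + 4beta = 2(14) + 4(17) = 96 — OK.
C5: zeta = 18 is in {18, 20, 22, 13} — OK.
C6: alpha + theta = 19 + 9 = 28 — OK.
C7: max(18, 18, 9) = 18, not 21 — violated.
C8: eps + beta = 14 + 17 = 31; 31 < 33 — OK.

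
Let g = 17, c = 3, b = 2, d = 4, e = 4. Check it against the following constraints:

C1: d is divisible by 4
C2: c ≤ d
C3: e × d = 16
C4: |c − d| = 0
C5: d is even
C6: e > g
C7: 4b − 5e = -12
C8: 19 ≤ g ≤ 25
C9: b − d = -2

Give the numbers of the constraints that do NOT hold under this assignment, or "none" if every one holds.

C1: 4 / 4 = 1, so 4 divides 4 — holds.
C2: c = 3, d = 4; 3 ≤ 4 — holds.
C3: e × d = 4 × 4 = 16 — holds.
C4: |3 − 4| = 1, not 0 — fails.
C5: d = 4 is even — holds.
C6: e = 4, g = 17; 4 ≤ 17 (want >) — fails.
C7: 4b − 5e = 4(2) − 5(4) = -12 — holds.
C8: g = 17 is outside [19, 25] — fails.
C9: b − d = 2 − 4 = -2 — holds.

Violated: 4, 6, and 8.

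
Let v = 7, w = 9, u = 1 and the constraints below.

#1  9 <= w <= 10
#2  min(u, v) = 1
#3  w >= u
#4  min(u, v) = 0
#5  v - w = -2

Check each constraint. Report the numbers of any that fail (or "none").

No — constraint 4 is not satisfied.

#1 w = 9 lies in [9, 10] — holds.
#2 min(1, 7) = 1 — holds.
#3 w = 9, u = 1; 9 ≥ 1 — holds.
#4 min(1, 7) = 1, not 0 — does not hold.
#5 v - w = 7 - 9 = -2 — holds.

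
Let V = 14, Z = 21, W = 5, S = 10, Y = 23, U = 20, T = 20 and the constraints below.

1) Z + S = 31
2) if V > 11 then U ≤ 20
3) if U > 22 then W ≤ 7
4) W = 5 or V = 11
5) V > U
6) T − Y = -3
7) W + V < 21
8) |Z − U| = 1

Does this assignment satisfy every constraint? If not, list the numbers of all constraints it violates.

1) Z + S = 21 + 10 = 31 — holds.
2) V = 14 > 11, so we need U ≤ 20; U = 20 ≤ 20 — holds.
3) U = 20, not > 22; antecedent false, conditional vacuously true — holds.
4) W = 5 = 5 (first disjunct) — holds.
5) V = 14, U = 20; 14 ≤ 20 (want >) — does not hold.
6) T − Y = 20 − 23 = -3 — holds.
7) W + V = 5 + 14 = 19; 19 < 21 — holds.
8) |21 − 20| = 1 — holds.

Violated: 5.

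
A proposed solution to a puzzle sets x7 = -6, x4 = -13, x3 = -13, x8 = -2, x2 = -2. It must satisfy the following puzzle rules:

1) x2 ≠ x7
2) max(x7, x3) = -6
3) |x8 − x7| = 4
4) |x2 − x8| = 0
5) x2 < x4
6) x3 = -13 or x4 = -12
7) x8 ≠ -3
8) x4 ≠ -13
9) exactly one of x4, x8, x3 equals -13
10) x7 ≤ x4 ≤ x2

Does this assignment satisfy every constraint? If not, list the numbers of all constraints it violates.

Constraints 5, 8, 9, 10 are violated.

1) x2 = -2, x7 = -6; distinct — satisfied.
2) max(-6, -13) = -6 — satisfied.
3) |-2 − (-6)| = 4 — satisfied.
4) |-2 − (-2)| = 0 — satisfied.
5) x2 = -2, x4 = -13; -2 ≥ -13 (want <) — violated.
6) x3 = -13 = -13 (first disjunct) — satisfied.
7) x8 = -2, and -2 ≠ -3 — satisfied.
8) x4 = -13, but -13 is required to differ — violated.
9) x4=-13, x8=-2, x3=-13; 2 of them equal -13, not exactly one — violated.
10) values -6, -13, -2; x7 = -6 is not ≤ x4 = -13 — violated.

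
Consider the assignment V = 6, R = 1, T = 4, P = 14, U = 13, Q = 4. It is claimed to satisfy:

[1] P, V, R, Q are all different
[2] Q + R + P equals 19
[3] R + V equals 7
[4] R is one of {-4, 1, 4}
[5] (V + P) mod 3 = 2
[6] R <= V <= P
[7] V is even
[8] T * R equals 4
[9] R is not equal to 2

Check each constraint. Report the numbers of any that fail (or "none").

[1] values 14, 6, 1, 4 are pairwise distinct  ✔
[2] Q + R + P = 4 + 1 + 14 = 19  ✔
[3] R + V = 1 + 6 = 7  ✔
[4] R = 1 is in {-4, 1, 4}  ✔
[5] V + P = 20; 20 mod 3 = 2  ✔
[6] values 1 <= 6 <= 14  ✔
[7] V = 6 is even  ✔
[8] T * R = 4 * 1 = 4  ✔
[9] R = 1, and 1 ≠ 2  ✔

All constraints are satisfied.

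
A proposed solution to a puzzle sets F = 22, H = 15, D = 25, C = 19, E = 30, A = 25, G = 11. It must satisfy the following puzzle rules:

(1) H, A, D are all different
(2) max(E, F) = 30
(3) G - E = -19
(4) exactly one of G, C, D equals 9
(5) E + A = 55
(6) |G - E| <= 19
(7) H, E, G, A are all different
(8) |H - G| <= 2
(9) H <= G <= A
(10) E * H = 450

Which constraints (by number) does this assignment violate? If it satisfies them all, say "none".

Constraints 1, 4, 8, 9 are violated.

(1) A = D = 25, not all different — violated.
(2) max(30, 22) = 30 — OK.
(3) G - E = 11 - 30 = -19 — OK.
(4) G=11, C=19, D=25; 0 of them equal 9, not exactly one — violated.
(5) E + A = 30 + 25 = 55 — OK.
(6) |11 - 30| = 19; 19 ≤ 19 — OK.
(7) values 15, 30, 11, 25 are pairwise distinct — OK.
(8) |15 - 11| = 4; 4 > 2, exceeds bound 2 — violated.
(9) values 15, 11, 25; H = 15 is not <= G = 11 — violated.
(10) E * H = 30 * 15 = 450 — OK.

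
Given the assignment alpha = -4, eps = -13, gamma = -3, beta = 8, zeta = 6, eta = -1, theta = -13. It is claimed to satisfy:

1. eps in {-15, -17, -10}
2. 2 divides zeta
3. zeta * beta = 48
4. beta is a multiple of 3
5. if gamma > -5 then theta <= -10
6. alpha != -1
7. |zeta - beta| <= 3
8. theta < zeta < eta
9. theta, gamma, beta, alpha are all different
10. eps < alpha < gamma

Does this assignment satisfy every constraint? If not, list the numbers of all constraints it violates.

1. eps = -13 is not in {-15, -17, -10}  ✗
2. 6 / 2 = 3, so 2 divides 6  ✓
3. zeta * beta = 6 * 8 = 48  ✓
4. 8 = 3*2 + 2, so 3 does not divide 8  ✗
5. gamma = -3 > -5, so we need theta ≤ -10; theta = -13 ≤ -10  ✓
6. alpha = -4, and -4 ≠ -1  ✓
7. |6 - 8| = 2; 2 ≤ 3  ✓
8. values -13, 6, -1; zeta = 6 is not < eta = -1  ✗
9. values -13, -3, 8, -4 are pairwise distinct  ✓
10. values -13 < -4 < -3  ✓

No — constraints 1, 4, and 8 are not satisfied.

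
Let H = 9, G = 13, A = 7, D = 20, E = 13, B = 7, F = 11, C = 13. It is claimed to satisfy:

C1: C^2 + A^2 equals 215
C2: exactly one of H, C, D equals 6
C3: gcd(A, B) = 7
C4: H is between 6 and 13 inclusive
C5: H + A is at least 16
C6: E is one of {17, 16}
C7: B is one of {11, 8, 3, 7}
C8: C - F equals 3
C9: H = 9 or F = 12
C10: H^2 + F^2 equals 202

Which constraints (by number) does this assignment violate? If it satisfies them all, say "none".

C1: C^2 + A^2 = 13^2 + 7^2 = 169 + 49 = 218, not 215  ✘
C2: H=9, C=13, D=20; 0 of them equal 6, not exactly one  ✘
C3: gcd(7, 7) = 7  ✔
C4: H = 9 lies in [6, 13]  ✔
C5: H + A = 9 + 7 = 16; 16 ≥ 16  ✔
C6: E = 13 is not in {17, 16}  ✘
C7: B = 7 is in {11, 8, 3, 7}  ✔
C8: C - F = 13 - 11 = 2, not 3  ✘
C9: H = 9 = 9 (first disjunct)  ✔
C10: H^2 + F^2 = 9^2 + 11^2 = 81 + 121 = 202  ✔

Constraints 1, 2, 6, 8 are violated.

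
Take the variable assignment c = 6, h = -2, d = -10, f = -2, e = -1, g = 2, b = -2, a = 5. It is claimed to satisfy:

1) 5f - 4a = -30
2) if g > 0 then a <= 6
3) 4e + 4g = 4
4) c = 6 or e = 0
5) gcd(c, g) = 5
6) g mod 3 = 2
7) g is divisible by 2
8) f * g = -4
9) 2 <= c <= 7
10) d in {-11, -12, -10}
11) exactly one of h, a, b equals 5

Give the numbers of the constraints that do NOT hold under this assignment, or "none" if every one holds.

1) 5f - 4a = 5(-2) - 4(5) = -30 — holds.
2) g = 2 > 0, so we need a ≤ 6; a = 5 ≤ 6 — holds.
3) 4e + 4g = 4(-1) + 4(2) = 4 — holds.
4) c = 6 = 6 (first disjunct) — holds.
5) gcd(6, 2) = 2, not 5 — does not hold.
6) 2 mod 3 = 2 — holds.
7) 2 / 2 = 1, so 2 divides 2 — holds.
8) f * g = -2 * 2 = -4 — holds.
9) c = 6 lies in [2, 7] — holds.
10) d = -10 is in {-11, -12, -10} — holds.
11) h=-2, a=5, b=-2; 1 of them equals 5 — holds.

No — constraint 5 is not satisfied.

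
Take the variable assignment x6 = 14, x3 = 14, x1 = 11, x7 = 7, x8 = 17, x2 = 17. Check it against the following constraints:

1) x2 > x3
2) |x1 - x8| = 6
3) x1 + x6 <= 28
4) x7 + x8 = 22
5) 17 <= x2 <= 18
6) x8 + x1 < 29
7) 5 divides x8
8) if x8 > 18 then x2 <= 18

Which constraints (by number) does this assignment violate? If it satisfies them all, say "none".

1) x2 = 17, x3 = 14; 17 > 14 — OK.
2) |11 - 17| = 6 — OK.
3) x1 + x6 = 11 + 14 = 25; 25 ≤ 28 — OK.
4) x7 + x8 = 7 + 17 = 24, not 22 — violated.
5) x2 = 17 lies in [17, 18] — OK.
6) x8 + x1 = 17 + 11 = 28; 28 < 29 — OK.
7) 17 = 5*3 + 2, so 5 does not divide 17 — violated.
8) x8 = 17, not > 18; antecedent false, conditional vacuously true — OK.

Constraints 4 and 7 do not hold.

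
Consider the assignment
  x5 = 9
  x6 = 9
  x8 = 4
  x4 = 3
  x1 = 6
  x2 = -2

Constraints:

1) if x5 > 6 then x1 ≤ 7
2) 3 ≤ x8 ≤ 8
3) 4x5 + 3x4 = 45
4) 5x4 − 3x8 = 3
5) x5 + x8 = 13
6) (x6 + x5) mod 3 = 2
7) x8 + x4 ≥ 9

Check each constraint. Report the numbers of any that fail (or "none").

Constraints 6 and 7 do not hold.

1) x5 = 9 > 6, so we need x1 ≤ 7; x1 = 6 ≤ 7 — holds.
2) x8 = 4 lies in [3, 8] — holds.
3) 4x5 + 3x4 = 4(9) + 3(3) = 45 — holds.
4) 5x4 − 3x8 = 5(3) − 3(4) = 3 — holds.
5) x5 + x8 = 9 + 4 = 13 — holds.
6) x6 + x5 = 18; 18 mod 3 = 0, not 2 — fails.
7) x8 + x4 = 4 + 3 = 7; 7 < 9, bound 9 not met — fails.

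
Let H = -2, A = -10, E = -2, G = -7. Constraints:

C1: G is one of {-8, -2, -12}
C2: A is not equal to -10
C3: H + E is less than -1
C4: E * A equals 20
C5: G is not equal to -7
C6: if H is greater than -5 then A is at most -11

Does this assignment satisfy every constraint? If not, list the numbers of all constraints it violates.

C1: G = -7 is not in {-8, -2, -12} — violated.
C2: A = -10, but -10 is required to differ — violated.
C3: H + E = -2 + (-2) = -4; -4 < -1 — OK.
C4: E * A = -2 * (-10) = 20 — OK.
C5: G = -7, but -7 is required to differ — violated.
C6: H = -2 > -5, so we need A ≤ -11; but A = -10 > -11 — violated.

Constraints 1, 2, 5, and 6 do not hold.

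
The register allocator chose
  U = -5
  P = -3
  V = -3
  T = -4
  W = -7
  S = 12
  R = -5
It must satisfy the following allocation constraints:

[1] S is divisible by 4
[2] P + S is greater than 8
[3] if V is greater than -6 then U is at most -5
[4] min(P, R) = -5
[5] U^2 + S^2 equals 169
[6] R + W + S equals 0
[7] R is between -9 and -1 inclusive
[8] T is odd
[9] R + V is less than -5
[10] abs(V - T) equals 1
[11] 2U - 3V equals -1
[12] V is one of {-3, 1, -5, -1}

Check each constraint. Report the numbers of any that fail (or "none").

No — constraint 8 is not satisfied.

[1] 12 / 4 = 3, so 4 divides 12 — satisfied.
[2] P + S = -3 + 12 = 9; 9 > 8 — satisfied.
[3] V = -3 > -6, so we need U ≤ -5; U = -5 ≤ -5 — satisfied.
[4] min(-3, -5) = -5 — satisfied.
[5] U^2 + S^2 = (-5)^2 + 12^2 = 25 + 144 = 169 — satisfied.
[6] R + W + S = -5 + (-7) + 12 = 0 — satisfied.
[7] R = -5 lies in [-9, -1] — satisfied.
[8] T = -4 is even — violated.
[9] R + V = -5 + (-3) = -8; -8 < -5 — satisfied.
[10] abs(-3 - (-4)) = 1 — satisfied.
[11] 2U - 3V = 2(-5) - 3(-3) = -1 — satisfied.
[12] V = -3 is in {-3, 1, -5, -1} — satisfied.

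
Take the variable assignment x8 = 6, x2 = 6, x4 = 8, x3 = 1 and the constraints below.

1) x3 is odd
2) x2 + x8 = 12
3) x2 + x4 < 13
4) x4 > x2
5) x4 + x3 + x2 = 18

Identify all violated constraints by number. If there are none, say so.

1) x3 = 1 is odd — holds.
2) x2 + x8 = 6 + 6 = 12 — holds.
3) x2 + x4 = 6 + 8 = 14; 14 ≥ 13, bound 13 not met — fails.
4) x4 = 8, x2 = 6; 8 > 6 — holds.
5) x4 + x3 + x2 = 8 + 1 + 6 = 15, not 18 — fails.

Violated: 3 and 5.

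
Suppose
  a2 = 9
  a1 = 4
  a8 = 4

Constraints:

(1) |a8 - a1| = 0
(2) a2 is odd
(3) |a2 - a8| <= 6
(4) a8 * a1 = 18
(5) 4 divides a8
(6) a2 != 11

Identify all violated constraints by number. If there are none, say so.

(1) |4 - 4| = 0  ✓
(2) a2 = 9 is odd  ✓
(3) |9 - 4| = 5; 5 ≤ 6  ✓
(4) a8 * a1 = 4 * 4 = 16, not 18  ✗
(5) 4 / 4 = 1, so 4 divides 4  ✓
(6) a2 = 9, and 9 ≠ 11  ✓

Constraint 4 does not hold.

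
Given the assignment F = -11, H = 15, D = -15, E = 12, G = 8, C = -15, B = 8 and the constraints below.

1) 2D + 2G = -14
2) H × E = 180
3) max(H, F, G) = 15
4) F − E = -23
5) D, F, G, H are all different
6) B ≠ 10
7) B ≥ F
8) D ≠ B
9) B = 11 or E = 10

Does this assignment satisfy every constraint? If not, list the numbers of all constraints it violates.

1) 2D + 2G = 2(-15) + 2(8) = -14  yes
2) H × E = 15 × 12 = 180  yes
3) max(15, -11, 8) = 15  yes
4) F − E = -11 − 12 = -23  yes
5) values -15, -11, 8, 15 are pairwise distinct  yes
6) B = 8, and 8 ≠ 10  yes
7) B = 8, F = -11; 8 ≥ -11  yes
8) D = -15, B = 8; distinct  yes
9) B = 8 ≠ 11 and E = 12 ≠ 10; both disjuncts false  no

Violated: 9.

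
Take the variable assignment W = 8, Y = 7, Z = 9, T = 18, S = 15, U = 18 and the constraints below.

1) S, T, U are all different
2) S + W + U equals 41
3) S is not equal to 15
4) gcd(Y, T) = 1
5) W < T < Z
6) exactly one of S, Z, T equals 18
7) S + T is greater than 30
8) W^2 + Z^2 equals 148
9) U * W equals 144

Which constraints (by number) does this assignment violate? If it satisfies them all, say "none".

Violated: 1, 3, 5, 8.

1) T = U = 18, not all different — violated.
2) S + W + U = 15 + 8 + 18 = 41 — OK.
3) S = 15, but 15 is required to differ — violated.
4) gcd(7, 18) = 1 — OK.
5) values 8, 18, 9; T = 18 is not < Z = 9 — violated.
6) S=15, Z=9, T=18; 1 of them equals 18 — OK.
7) S + T = 15 + 18 = 33; 33 > 30 — OK.
8) W^2 + Z^2 = 8^2 + 9^2 = 64 + 81 = 145, not 148 — violated.
9) U * W = 18 * 8 = 144 — OK.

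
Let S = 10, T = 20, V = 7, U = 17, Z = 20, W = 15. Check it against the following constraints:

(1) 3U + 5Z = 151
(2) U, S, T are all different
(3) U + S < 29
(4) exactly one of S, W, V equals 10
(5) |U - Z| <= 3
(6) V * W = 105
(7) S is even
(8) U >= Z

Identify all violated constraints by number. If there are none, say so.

No — constraint 8 is not satisfied.

(1) 3U + 5Z = 3(17) + 5(20) = 151 — OK.
(2) values 17, 10, 20 are pairwise distinct — OK.
(3) U + S = 17 + 10 = 27; 27 < 29 — OK.
(4) S=10, W=15, V=7; 1 of them equals 10 — OK.
(5) |17 - 20| = 3; 3 ≤ 3 — OK.
(6) V * W = 7 * 15 = 105 — OK.
(7) S = 10 is even — OK.
(8) U = 17, Z = 20; 17 < 20 (want ≥) — violated.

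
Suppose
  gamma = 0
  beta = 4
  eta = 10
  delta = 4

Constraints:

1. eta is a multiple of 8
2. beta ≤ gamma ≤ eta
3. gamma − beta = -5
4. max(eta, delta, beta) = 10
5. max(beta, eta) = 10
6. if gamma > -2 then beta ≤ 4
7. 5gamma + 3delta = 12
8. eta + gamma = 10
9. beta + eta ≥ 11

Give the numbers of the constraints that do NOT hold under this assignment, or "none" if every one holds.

1. 10 = 8×1 + 2, so 8 does not divide 10 — does not hold.
2. values 4, 0, 10; beta = 4 is not ≤ gamma = 0 — does not hold.
3. gamma − beta = 0 − 4 = -4, not -5 — does not hold.
4. max(10, 4, 4) = 10 — holds.
5. max(4, 10) = 10 — holds.
6. gamma = 0 > -2, so we need beta ≤ 4; beta = 4 ≤ 4 — holds.
7. 5gamma + 3delta = 5(0) + 3(4) = 12 — holds.
8. eta + gamma = 10 + 0 = 10 — holds.
9. beta + eta = 4 + 10 = 14; 14 ≥ 11 — holds.

The assignment fails constraints 1, 2, and 3.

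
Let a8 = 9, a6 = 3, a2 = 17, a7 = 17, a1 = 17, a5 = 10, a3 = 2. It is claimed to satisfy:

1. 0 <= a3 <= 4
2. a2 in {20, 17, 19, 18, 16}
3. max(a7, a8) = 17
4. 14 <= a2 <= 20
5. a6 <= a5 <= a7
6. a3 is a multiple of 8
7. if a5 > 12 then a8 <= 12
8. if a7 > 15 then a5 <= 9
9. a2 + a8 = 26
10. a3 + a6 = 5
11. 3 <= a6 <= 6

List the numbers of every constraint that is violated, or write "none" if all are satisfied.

1. a3 = 2 lies in [0, 4] — holds.
2. a2 = 17 is in {20, 17, 19, 18, 16} — holds.
3. max(17, 9) = 17 — holds.
4. a2 = 17 lies in [14, 20] — holds.
5. values 3 <= 10 <= 17 — holds.
6. 2 = 8*0 + 2, so 8 does not divide 2 — fails.
7. a5 = 10, not > 12; antecedent false, conditional vacuously true — holds.
8. a7 = 17 > 15, so we need a5 ≤ 9; but a5 = 10 > 9 — fails.
9. a2 + a8 = 17 + 9 = 26 — holds.
10. a3 + a6 = 2 + 3 = 5 — holds.
11. a6 = 3 lies in [3, 6] — holds.

Constraints 6, 8 do not hold.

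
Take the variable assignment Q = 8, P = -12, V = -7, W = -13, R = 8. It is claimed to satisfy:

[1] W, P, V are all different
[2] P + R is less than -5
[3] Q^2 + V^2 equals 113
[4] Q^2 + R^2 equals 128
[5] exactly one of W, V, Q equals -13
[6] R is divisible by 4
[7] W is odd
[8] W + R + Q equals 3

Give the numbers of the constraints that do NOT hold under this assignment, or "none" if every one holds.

Violated: 2.

[1] values -13, -12, -7 are pairwise distinct — holds.
[2] P + R = -12 + 8 = -4; -4 ≥ -5, bound -5 not met — does not hold.
[3] Q^2 + V^2 = 8^2 + (-7)^2 = 64 + 49 = 113 — holds.
[4] Q^2 + R^2 = 8^2 + 8^2 = 64 + 64 = 128 — holds.
[5] W=-13, V=-7, Q=8; 1 of them equals -13 — holds.
[6] 8 / 4 = 2, so 4 divides 8 — holds.
[7] W = -13 is odd — holds.
[8] W + R + Q = -13 + 8 + 8 = 3 — holds.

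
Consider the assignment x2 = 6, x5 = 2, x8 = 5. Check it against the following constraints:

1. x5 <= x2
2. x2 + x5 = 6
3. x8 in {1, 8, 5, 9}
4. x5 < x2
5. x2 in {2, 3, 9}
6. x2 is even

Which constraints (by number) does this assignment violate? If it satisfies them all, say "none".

1. x5 = 2, x2 = 6; 2 ≤ 6  true
2. x2 + x5 = 6 + 2 = 8, not 6  false
3. x8 = 5 is in {1, 8, 5, 9}  true
4. x5 = 2, x2 = 6; 2 < 6  true
5. x2 = 6 is not in {2, 3, 9}  false
6. x2 = 6 is even  true

The assignment fails constraints 2 and 5.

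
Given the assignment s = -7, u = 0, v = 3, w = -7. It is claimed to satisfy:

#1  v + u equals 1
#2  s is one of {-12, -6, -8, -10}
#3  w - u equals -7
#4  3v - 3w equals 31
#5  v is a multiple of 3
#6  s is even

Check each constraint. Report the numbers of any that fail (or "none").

No — constraints 1, 2, 4, 6 are not satisfied.

#1 v + u = 3 + 0 = 3, not 1 — does not hold.
#2 s = -7 is not in {-12, -6, -8, -10} — does not hold.
#3 w - u = -7 - 0 = -7 — holds.
#4 3v - 3w = 3(3) - 3(-7) = 30, not 31 — does not hold.
#5 3 / 3 = 1, so 3 divides 3 — holds.
#6 s = -7 is odd — does not hold.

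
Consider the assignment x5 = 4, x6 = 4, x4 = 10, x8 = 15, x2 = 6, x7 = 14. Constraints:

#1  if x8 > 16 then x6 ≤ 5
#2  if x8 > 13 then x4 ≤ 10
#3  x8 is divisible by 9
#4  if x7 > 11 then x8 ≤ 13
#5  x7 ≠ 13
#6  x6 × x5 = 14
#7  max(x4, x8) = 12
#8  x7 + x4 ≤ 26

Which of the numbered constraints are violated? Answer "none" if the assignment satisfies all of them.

Constraints 3, 4, 6, and 7 are violated.

#1 x8 = 15, not > 16; antecedent false, conditional vacuously true  OK
#2 x8 = 15 > 13, so we need x4 ≤ 10; x4 = 10 ≤ 10  OK
#3 15 = 9×1 + 6, so 9 does not divide 15  FAIL
#4 x7 = 14 > 11, so we need x8 ≤ 13; but x8 = 15 > 13  FAIL
#5 x7 = 14, and 14 ≠ 13  OK
#6 x6 × x5 = 4 × 4 = 16, not 14  FAIL
#7 max(10, 15) = 15, not 12  FAIL
#8 x7 + x4 = 14 + 10 = 24; 24 ≤ 26  OK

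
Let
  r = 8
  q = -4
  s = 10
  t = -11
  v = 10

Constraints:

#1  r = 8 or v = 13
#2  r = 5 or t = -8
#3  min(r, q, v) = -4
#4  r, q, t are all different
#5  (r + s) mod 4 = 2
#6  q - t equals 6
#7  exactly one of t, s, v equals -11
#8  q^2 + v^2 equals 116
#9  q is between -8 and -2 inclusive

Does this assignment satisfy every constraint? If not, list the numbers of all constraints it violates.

No — constraints 2, 6 are not satisfied.

#1 r = 8 = 8 (first disjunct) — holds.
#2 r = 8 ≠ 5 and t = -11 ≠ -8; both disjuncts false — does not hold.
#3 min(8, -4, 10) = -4 — holds.
#4 values 8, -4, -11 are pairwise distinct — holds.
#5 r + s = 18; 18 mod 4 = 2 — holds.
#6 q - t = -4 - (-11) = 7, not 6 — does not hold.
#7 t=-11, s=10, v=10; 1 of them equals -11 — holds.
#8 q^2 + v^2 = (-4)^2 + 10^2 = 16 + 100 = 116 — holds.
#9 q = -4 lies in [-8, -2] — holds.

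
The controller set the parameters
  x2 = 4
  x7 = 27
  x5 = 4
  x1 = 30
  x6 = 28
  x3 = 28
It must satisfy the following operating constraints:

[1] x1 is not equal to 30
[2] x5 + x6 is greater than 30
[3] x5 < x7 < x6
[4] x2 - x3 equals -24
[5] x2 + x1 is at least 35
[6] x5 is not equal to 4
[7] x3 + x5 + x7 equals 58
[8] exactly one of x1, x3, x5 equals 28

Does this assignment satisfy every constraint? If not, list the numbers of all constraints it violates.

[1] x1 = 30, but 30 is required to differ  ✗
[2] x5 + x6 = 4 + 28 = 32; 32 > 30  ✓
[3] values 4 < 27 < 28  ✓
[4] x2 - x3 = 4 - 28 = -24  ✓
[5] x2 + x1 = 4 + 30 = 34; 34 < 35, bound 35 not met  ✗
[6] x5 = 4, but 4 is required to differ  ✗
[7] x3 + x5 + x7 = 28 + 4 + 27 = 59, not 58  ✗
[8] x1=30, x3=28, x5=4; 1 of them equals 28  ✓

The assignment fails constraints 1, 5, 6, and 7.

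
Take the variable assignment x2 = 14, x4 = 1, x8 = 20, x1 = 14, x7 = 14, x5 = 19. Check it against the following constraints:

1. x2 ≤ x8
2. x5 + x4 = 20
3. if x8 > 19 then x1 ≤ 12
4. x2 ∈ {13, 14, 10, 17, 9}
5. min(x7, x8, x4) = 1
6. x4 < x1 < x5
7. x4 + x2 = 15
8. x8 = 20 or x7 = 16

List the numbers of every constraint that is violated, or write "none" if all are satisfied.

Constraint 3 does not hold.

1. x2 = 14, x8 = 20; 14 ≤ 20 — satisfied.
2. x5 + x4 = 19 + 1 = 20 — satisfied.
3. x8 = 20 > 19, so we need x1 ≤ 12; but x1 = 14 > 12 — violated.
4. x2 = 14 is in {13, 14, 10, 17, 9} — satisfied.
5. min(14, 20, 1) = 1 — satisfied.
6. values 1 < 14 < 19 — satisfied.
7. x4 + x2 = 1 + 14 = 15 — satisfied.
8. x8 = 20 = 20 (first disjunct) — satisfied.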